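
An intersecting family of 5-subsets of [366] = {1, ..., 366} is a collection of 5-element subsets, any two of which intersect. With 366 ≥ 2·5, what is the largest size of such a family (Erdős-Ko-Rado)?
max |F| = C(365, 4) = 727441715

The Erdős-Ko-Rado theorem states: for n ≥ 2k, an intersecting family of k-subsets of an n-element set has size at most C(n − 1, k − 1), with equality for 'star' families {A ⊆ [n] : |A| = k, i ∈ A} (fix an element i). For n = 366, k = 5: C(365, 4) = 727441715.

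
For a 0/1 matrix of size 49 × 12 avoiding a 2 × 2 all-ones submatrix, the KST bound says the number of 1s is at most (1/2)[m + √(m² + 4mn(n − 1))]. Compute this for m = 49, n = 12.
z(49, 12; 2, 2) ≤ (1/2)[49 + √(49² + 4·49·12·11)] = (1/2)[49 + √28273] = 108.5729

Kővári–Sós–Turán: let r_1, ..., r_49 be the row sums and z = Σ r_i the total number of 1s. Each pair of columns can share at most one row with both entries 1 (else a 2×2 all-ones block appears), so Σ_i C(r_i, 2) ≤ C(12, 2) = 66. By convexity Σ_i C(r_i, 2) ≥ 49·C(z/49, 2) = z(z − 49)/(2·49), giving z² − 49z − 49·12·11 ≤ 0 and hence z ≤ (1/2)[49 + √(2401 + 4·6468)] = (1/2)[49 + √28273] ≈ (1/2)(49 + 168.1458) = 108.5729.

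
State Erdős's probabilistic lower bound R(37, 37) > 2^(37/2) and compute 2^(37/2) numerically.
2^(37/2) = 370727.6001; so R(37, 37) > 370727.6001

Colour each edge of K_n uniformly at random with red/blue. The expected number of monochromatic K_37 is C(n, 37) · 2 · 2^(−C(37,2)). If C(n, 37) · 2^(1 − C(37,2)) < 1, then with positive probability no monochromatic K_37 exists, so R(37, 37) > n. The standard estimate C(n, 37) ≤ n^37/37! shows this inequality holds whenever n ≤ 2^(37/2) (since 37! · 2^(C(37,2) − 1) > 2^(37^2/2) ≥ n^37). Hence R(37, 37) > 2^(37/2) = 370727.6001.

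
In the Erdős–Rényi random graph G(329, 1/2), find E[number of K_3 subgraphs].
E[# K_3] = C(329, 3) · (1/2)^C(3, 2) = 5881204 / 2^3 = 1470301/2 = 735150.5

For each 3-subset S of vertices (there are C(329, 3) = 5881204 such S), let X_S = 1 if S induces a K_3 (all C(3, 2) = 3 edges present). Then P(X_S = 1) = (1/2)^3 = 1/8. By linearity of expectation, E[# K_3] = C(329, 3) · (1/2)^3 = 5881204 / 8 = 1470301/2 = 735150.5.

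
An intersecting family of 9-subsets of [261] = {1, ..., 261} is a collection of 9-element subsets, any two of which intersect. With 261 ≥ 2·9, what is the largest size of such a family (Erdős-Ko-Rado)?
max |F| = C(260, 8) = 464557848245920

Erdős-Ko-Rado (1961): when n ≥ 2k, max |F| = C(n−1, k−1). The bound is attained by the star {A : i ∈ A} for any fixed i ∈ [n]. Here C(261−1, 9−1) = C(260, 8) = 464557848245920.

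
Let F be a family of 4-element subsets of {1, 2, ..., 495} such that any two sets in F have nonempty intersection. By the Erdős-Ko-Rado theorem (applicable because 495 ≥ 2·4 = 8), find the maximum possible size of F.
max |F| = C(494, 3) = 19970444

The Erdős-Ko-Rado theorem states: for n ≥ 2k, an intersecting family of k-subsets of an n-element set has size at most C(n − 1, k − 1), with equality for 'star' families {A ⊆ [n] : |A| = k, i ∈ A} (fix an element i). For n = 495, k = 4: C(494, 3) = 19970444.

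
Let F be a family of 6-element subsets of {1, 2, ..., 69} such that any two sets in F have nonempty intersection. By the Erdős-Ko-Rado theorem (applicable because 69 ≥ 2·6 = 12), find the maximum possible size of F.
max |F| = C(68, 5) = 10424128

Erdős-Ko-Rado (1961): when n ≥ 2k, max |F| = C(n−1, k−1). The bound is attained by the star {A : i ∈ A} for any fixed i ∈ [n]. Here C(69−1, 6−1) = C(68, 5) = 10424128.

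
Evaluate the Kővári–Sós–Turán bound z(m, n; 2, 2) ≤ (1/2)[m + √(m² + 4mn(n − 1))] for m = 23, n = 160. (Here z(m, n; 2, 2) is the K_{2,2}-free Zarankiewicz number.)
z(23, 160; 2, 2) ≤ (1/2)[23 + √(23² + 4·23·160·159)] = (1/2)[23 + √2341009] = 776.5178

Kővári–Sós–Turán: let r_1, ..., r_23 be the row sums and z = Σ r_i the total number of 1s. Each pair of columns can share at most one row with both entries 1 (else a 2×2 all-ones block appears), so Σ_i C(r_i, 2) ≤ C(160, 2) = 12720. By convexity Σ_i C(r_i, 2) ≥ 23·C(z/23, 2) = z(z − 23)/(2·23), giving z² − 23z − 23·160·159 ≤ 0 and hence z ≤ (1/2)[23 + √(529 + 4·585120)] = (1/2)[23 + √2341009] ≈ (1/2)(23 + 1530.0356) = 776.5178.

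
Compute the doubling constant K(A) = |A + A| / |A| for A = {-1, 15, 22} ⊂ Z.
K = |A + A| / |A| = 6/3 = 2

Enumerate A + A = {a + b : a, b ∈ A}. With |A| = 3, there are |A|^2 = 9 ordered sum pairs; collecting distinct values, A + A = {-2, 14, 21, 30, 37, 44}, so |A + A| = 6. Thus K = 6/3 = 2. For comparison, the minimum possible |A + A| over all 3-element sets is 2·3 − 1 = 5 (so min K = 5/3), attained only by arithmetic progressions.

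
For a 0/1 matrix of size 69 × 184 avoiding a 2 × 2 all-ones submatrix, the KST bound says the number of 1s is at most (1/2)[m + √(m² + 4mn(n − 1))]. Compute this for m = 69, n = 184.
z(69, 184; 2, 2) ≤ (1/2)[69 + √(69² + 4·69·184·183)] = (1/2)[69 + √9298233] = 1559.1502

Kővári–Sós–Turán: let r_1, ..., r_69 be the row sums and z = Σ r_i the total number of 1s. Each pair of columns can share at most one row with both entries 1 (else a 2×2 all-ones block appears), so Σ_i C(r_i, 2) ≤ C(184, 2) = 16836. By convexity Σ_i C(r_i, 2) ≥ 69·C(z/69, 2) = z(z − 69)/(2·69), giving z² − 69z − 69·184·183 ≤ 0 and hence z ≤ (1/2)[69 + √(4761 + 4·2323368)] = (1/2)[69 + √9298233] ≈ (1/2)(69 + 3049.3004) = 1559.1502.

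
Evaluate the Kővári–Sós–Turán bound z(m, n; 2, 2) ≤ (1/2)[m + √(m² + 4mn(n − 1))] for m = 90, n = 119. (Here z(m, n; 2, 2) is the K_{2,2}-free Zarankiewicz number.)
z(90, 119; 2, 2) ≤ (1/2)[90 + √(90² + 4·90·119·118)] = (1/2)[90 + √5063220] = 1170.08

Kővári–Sós–Turán: let r_1, ..., r_90 be the row sums and z = Σ r_i the total number of 1s. Each pair of columns can share at most one row with both entries 1 (else a 2×2 all-ones block appears), so Σ_i C(r_i, 2) ≤ C(119, 2) = 7021. By convexity Σ_i C(r_i, 2) ≥ 90·C(z/90, 2) = z(z − 90)/(2·90), giving z² − 90z − 90·119·118 ≤ 0 and hence z ≤ (1/2)[90 + √(8100 + 4·1263780)] = (1/2)[90 + √5063220] ≈ (1/2)(90 + 2250.16) = 1170.08.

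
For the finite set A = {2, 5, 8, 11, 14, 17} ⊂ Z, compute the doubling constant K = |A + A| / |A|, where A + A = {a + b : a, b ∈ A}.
K = |A + A| / |A| = 11/6

Enumerate A + A = {a + b : a, b ∈ A}. With |A| = 6, there are |A|^2 = 36 ordered sum pairs; collecting distinct values, A + A = {4, 7, 10, 13, 16, 19, 22, 25, 28, 31, 34}, so |A + A| = 11. Thus K = 11/6. Here |A + A| = 2|A| − 1 = 11, the minimum possible — so K = 11/6 is minimal, which holds iff A is an arithmetic progression.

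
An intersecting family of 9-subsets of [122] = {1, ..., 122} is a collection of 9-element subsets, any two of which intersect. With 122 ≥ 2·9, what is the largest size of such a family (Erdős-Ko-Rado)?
max |F| = C(121, 8) = 899749479915

The Erdős-Ko-Rado theorem states: for n ≥ 2k, an intersecting family of k-subsets of an n-element set has size at most C(n − 1, k − 1), with equality for 'star' families {A ⊆ [n] : |A| = k, i ∈ A} (fix an element i). For n = 122, k = 9: C(121, 8) = 899749479915.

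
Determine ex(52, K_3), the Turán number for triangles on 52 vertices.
ex(52, K_3) = ⌊52^2/4⌋ = 676

Mantel (1907): a triangle-free graph on n vertices has at most ⌊n^2/4⌋ edges, with equality for the complete bipartite graph K_{⌊n/2⌋, ⌈n/2⌉}. For n = 52: ⌊52^2/4⌋ = ⌊2704/4⌋ = 676. The extremal graph is K_{26, 26}, which has 26·26 = 676 edges.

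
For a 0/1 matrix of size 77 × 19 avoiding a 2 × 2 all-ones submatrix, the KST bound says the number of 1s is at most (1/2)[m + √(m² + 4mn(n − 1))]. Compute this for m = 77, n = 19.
z(77, 19; 2, 2) ≤ (1/2)[77 + √(77² + 4·77·19·18)] = (1/2)[77 + √111265] = 205.282

Kővári–Sós–Turán: let r_1, ..., r_77 be the row sums and z = Σ r_i the total number of 1s. Each pair of columns can share at most one row with both entries 1 (else a 2×2 all-ones block appears), so Σ_i C(r_i, 2) ≤ C(19, 2) = 171. By convexity Σ_i C(r_i, 2) ≥ 77·C(z/77, 2) = z(z − 77)/(2·77), giving z² − 77z − 77·19·18 ≤ 0 and hence z ≤ (1/2)[77 + √(5929 + 4·26334)] = (1/2)[77 + √111265] ≈ (1/2)(77 + 333.5641) = 205.282.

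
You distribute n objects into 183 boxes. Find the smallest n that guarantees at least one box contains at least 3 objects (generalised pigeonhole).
n = (3 − 1)·183 + 1 = 367

By the generalised pigeonhole principle, to guarantee some box contains ≥ r objects we need more than (r − 1) · k objects total. Threshold: n = (r − 1) · k + 1. With r = 3 and k = 183: n = 2 · 183 + 1 = 366 + 1 = 367. For n = 366 = 2 · 183, we can put exactly 2 objects in every box, avoiding 3 in any single one — so 367 is tight.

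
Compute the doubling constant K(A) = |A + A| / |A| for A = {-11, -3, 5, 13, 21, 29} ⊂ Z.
K = |A + A| / |A| = 11/6

Enumerate A + A = {a + b : a, b ∈ A}. With |A| = 6, there are |A|^2 = 36 ordered sum pairs; collecting distinct values, A + A = {-22, -14, -6, 2, 10, 18, 26, 34, 42, 50, 58}, so |A + A| = 11. Thus K = 11/6. Here |A + A| = 2|A| − 1 = 11, the minimum possible — so K = 11/6 is minimal, which holds iff A is an arithmetic progression.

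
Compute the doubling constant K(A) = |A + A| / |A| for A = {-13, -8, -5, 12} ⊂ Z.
K = |A + A| / |A| = 10/4 = 5/2

Enumerate A + A = {a + b : a, b ∈ A}. With |A| = 4, there are |A|^2 = 16 ordered sum pairs; collecting distinct values, A + A = {-26, -21, -18, -16, -13, -10, -1, 4, 7, 24}, so |A + A| = 10. Thus K = 10/4 = 5/2. For comparison, the minimum possible |A + A| over all 4-element sets is 2·4 − 1 = 7 (so min K = 7/4), attained only by arithmetic progressions.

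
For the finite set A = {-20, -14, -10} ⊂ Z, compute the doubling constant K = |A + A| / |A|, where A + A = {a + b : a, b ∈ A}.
K = |A + A| / |A| = 6/3 = 2

Enumerate A + A = {a + b : a, b ∈ A}. With |A| = 3, there are |A|^2 = 9 ordered sum pairs; collecting distinct values, A + A = {-40, -34, -30, -28, -24, -20}, so |A + A| = 6. Thus K = 6/3 = 2. For comparison, the minimum possible |A + A| over all 3-element sets is 2·3 − 1 = 5 (so min K = 5/3), attained only by arithmetic progressions.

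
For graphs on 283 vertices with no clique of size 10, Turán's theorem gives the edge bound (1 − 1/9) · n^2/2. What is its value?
Turán density bound = (8/9) · 283^2/2 = 320356/9 ≈ 35595.1111

Turán's theorem: ex(n, K_{r+1}) is achieved by the complete r-partite Turán graph T(n, r) with parts as balanced as possible, and is at most (1 − 1/r) · n^2/2. For r = 9, n = 283: the density bound is (8/9) · 80089/2 = 320356/9 ≈ 35595.1111. The integer-valued extremum is e(T(283, 9)) = 35594, which is strictly less than the density bound 320356/9 since 9 ∤ 283 (the parts of T(283, 9) cannot all be equal).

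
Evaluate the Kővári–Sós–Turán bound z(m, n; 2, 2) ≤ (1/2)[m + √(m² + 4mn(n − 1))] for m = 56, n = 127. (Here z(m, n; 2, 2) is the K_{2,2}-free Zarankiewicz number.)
z(56, 127; 2, 2) ≤ (1/2)[56 + √(56² + 4·56·127·126)] = (1/2)[56 + √3587584] = 975.0459

Kővári–Sós–Turán: let r_1, ..., r_56 be the row sums and z = Σ r_i the total number of 1s. Each pair of columns can share at most one row with both entries 1 (else a 2×2 all-ones block appears), so Σ_i C(r_i, 2) ≤ C(127, 2) = 8001. By convexity Σ_i C(r_i, 2) ≥ 56·C(z/56, 2) = z(z − 56)/(2·56), giving z² − 56z − 56·127·126 ≤ 0 and hence z ≤ (1/2)[56 + √(3136 + 4·896112)] = (1/2)[56 + √3587584] ≈ (1/2)(56 + 1894.0919) = 975.0459.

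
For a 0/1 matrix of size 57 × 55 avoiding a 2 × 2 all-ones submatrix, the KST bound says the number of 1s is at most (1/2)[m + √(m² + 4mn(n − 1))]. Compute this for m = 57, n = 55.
z(57, 55; 2, 2) ≤ (1/2)[57 + √(57² + 4·57·55·54)] = (1/2)[57 + √680409] = 440.9345

Kővári–Sós–Turán: let r_1, ..., r_57 be the row sums and z = Σ r_i the total number of 1s. Each pair of columns can share at most one row with both entries 1 (else a 2×2 all-ones block appears), so Σ_i C(r_i, 2) ≤ C(55, 2) = 1485. By convexity Σ_i C(r_i, 2) ≥ 57·C(z/57, 2) = z(z − 57)/(2·57), giving z² − 57z − 57·55·54 ≤ 0 and hence z ≤ (1/2)[57 + √(3249 + 4·169290)] = (1/2)[57 + √680409] ≈ (1/2)(57 + 824.8691) = 440.9345.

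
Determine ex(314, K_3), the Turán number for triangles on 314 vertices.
ex(314, K_3) = ⌊314^2/4⌋ = 24649

Mantel (1907): a triangle-free graph on n vertices has at most ⌊n^2/4⌋ edges, with equality for the complete bipartite graph K_{⌊n/2⌋, ⌈n/2⌉}. For n = 314: ⌊314^2/4⌋ = ⌊98596/4⌋ = 24649. The extremal graph is K_{157, 157}, which has 157·157 = 24649 edges.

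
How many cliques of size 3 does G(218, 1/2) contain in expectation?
E[# K_3] = C(218, 3) · (1/2)^C(3, 2) = 1703016 / 2^3 = 212877

For each 3-subset S of vertices (there are C(218, 3) = 1703016 such S), let X_S = 1 if S induces a K_3 (all C(3, 2) = 3 edges present). Then P(X_S = 1) = (1/2)^3 = 1/8. By linearity of expectation, E[# K_3] = C(218, 3) · (1/2)^3 = 1703016 / 8 = 212877.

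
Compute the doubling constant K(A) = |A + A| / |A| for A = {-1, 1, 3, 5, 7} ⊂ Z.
K = |A + A| / |A| = 9/5

Enumerate A + A = {a + b : a, b ∈ A}. With |A| = 5, there are |A|^2 = 25 ordered sum pairs; collecting distinct values, A + A = {-2, 0, 2, 4, 6, 8, 10, 12, 14}, so |A + A| = 9. Thus K = 9/5. Here |A + A| = 2|A| − 1 = 9, the minimum possible — so K = 9/5 is minimal, which holds iff A is an arithmetic progression.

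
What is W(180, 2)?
W(180, 2) = 180 + 1 = 181

A 2-term AP is any pair of integers, so a monochromatic 2-AP exists iff some colour is used at least twice. With 180 colours, the colouring i ↦ i on {1, ..., 180} uses each colour once, avoiding any monochromatic pair, so W(180, 2) > 180. For {1, ..., 181}, pigeonhole forces two integers of the same colour, which form a monochromatic 2-AP. Hence W(180, 2) = 181.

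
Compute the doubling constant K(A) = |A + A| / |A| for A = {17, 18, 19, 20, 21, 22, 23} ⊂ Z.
K = |A + A| / |A| = 13/7

Enumerate A + A = {a + b : a, b ∈ A}. With |A| = 7, there are |A|^2 = 49 ordered sum pairs; collecting distinct values, A + A = {34, 35, 36, 37, 38, 39, 40, 41, 42, 43, 44, 45, 46}, so |A + A| = 13. Thus K = 13/7. Here |A + A| = 2|A| − 1 = 13, the minimum possible — so K = 13/7 is minimal, which holds iff A is an arithmetic progression.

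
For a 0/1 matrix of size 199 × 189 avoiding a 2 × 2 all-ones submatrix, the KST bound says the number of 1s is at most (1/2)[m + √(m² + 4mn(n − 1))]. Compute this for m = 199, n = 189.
z(199, 189; 2, 2) ≤ (1/2)[199 + √(199² + 4·199·189·188)] = (1/2)[199 + √28323073] = 2760.4713

Kővári–Sós–Turán: let r_1, ..., r_199 be the row sums and z = Σ r_i the total number of 1s. Each pair of columns can share at most one row with both entries 1 (else a 2×2 all-ones block appears), so Σ_i C(r_i, 2) ≤ C(189, 2) = 17766. By convexity Σ_i C(r_i, 2) ≥ 199·C(z/199, 2) = z(z − 199)/(2·199), giving z² − 199z − 199·189·188 ≤ 0 and hence z ≤ (1/2)[199 + √(39601 + 4·7070868)] = (1/2)[199 + √28323073] ≈ (1/2)(199 + 5321.9426) = 2760.4713.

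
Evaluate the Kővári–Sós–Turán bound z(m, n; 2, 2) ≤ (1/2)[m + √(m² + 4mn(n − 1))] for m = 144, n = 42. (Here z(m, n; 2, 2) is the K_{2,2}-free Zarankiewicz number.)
z(144, 42; 2, 2) ≤ (1/2)[144 + √(144² + 4·144·42·41)] = (1/2)[144 + √1012608] = 575.1421

Kővári–Sós–Turán: let r_1, ..., r_144 be the row sums and z = Σ r_i the total number of 1s. Each pair of columns can share at most one row with both entries 1 (else a 2×2 all-ones block appears), so Σ_i C(r_i, 2) ≤ C(42, 2) = 861. By convexity Σ_i C(r_i, 2) ≥ 144·C(z/144, 2) = z(z − 144)/(2·144), giving z² − 144z − 144·42·41 ≤ 0 and hence z ≤ (1/2)[144 + √(20736 + 4·247968)] = (1/2)[144 + √1012608] ≈ (1/2)(144 + 1006.2843) = 575.1421.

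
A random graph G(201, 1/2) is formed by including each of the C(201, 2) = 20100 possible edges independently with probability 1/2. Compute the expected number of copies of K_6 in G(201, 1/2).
E[# K_6] = C(201, 6) · (1/2)^C(6, 2) = 84944276340 / 2^15 = 21236069085/8192 ≈ 2592293.589478

For each 6-subset S of vertices (there are C(201, 6) = 84944276340 such S), let X_S = 1 if S induces a K_6 (all C(6, 2) = 15 edges present). Then P(X_S = 1) = (1/2)^15 = 1/32768. By linearity of expectation, E[# K_6] = C(201, 6) · (1/2)^15 = 84944276340 / 32768 = 21236069085/8192 ≈ 2592293.589478.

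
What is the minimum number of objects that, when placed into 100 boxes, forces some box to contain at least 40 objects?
n = (40 − 1)·100 + 1 = 3901

By the generalised pigeonhole principle, to guarantee some box contains ≥ r objects we need more than (r − 1) · k objects total. Threshold: n = (r − 1) · k + 1. With r = 40 and k = 100: n = 39 · 100 + 1 = 3900 + 1 = 3901. For n = 3900 = 39 · 100, we can put exactly 39 objects in every box, avoiding 40 in any single one — so 3901 is tight.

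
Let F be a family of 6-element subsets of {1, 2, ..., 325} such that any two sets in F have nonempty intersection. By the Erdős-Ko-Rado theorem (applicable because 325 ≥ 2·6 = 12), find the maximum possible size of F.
max |F| = C(324, 5) = 28845440064

The Erdős-Ko-Rado theorem states: for n ≥ 2k, an intersecting family of k-subsets of an n-element set has size at most C(n − 1, k − 1), with equality for 'star' families {A ⊆ [n] : |A| = k, i ∈ A} (fix an element i). For n = 325, k = 6: C(324, 5) = 28845440064.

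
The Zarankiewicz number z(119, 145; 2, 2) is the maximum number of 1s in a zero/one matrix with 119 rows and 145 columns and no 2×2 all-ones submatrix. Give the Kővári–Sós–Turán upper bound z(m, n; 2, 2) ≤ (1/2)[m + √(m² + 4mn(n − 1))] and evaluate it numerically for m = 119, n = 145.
z(119, 145; 2, 2) ≤ (1/2)[119 + √(119² + 4·119·145·144)] = (1/2)[119 + √9953041] = 1636.922

Kővári–Sós–Turán: let r_1, ..., r_119 be the row sums and z = Σ r_i the total number of 1s. Each pair of columns can share at most one row with both entries 1 (else a 2×2 all-ones block appears), so Σ_i C(r_i, 2) ≤ C(145, 2) = 10440. By convexity Σ_i C(r_i, 2) ≥ 119·C(z/119, 2) = z(z − 119)/(2·119), giving z² − 119z − 119·145·144 ≤ 0 and hence z ≤ (1/2)[119 + √(14161 + 4·2484720)] = (1/2)[119 + √9953041] ≈ (1/2)(119 + 3154.8441) = 1636.922.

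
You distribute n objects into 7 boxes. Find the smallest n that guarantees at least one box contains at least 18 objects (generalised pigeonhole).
n = (18 − 1)·7 + 1 = 120

By the generalised pigeonhole principle, to guarantee some box contains ≥ r objects we need more than (r − 1) · k objects total. Threshold: n = (r − 1) · k + 1. With r = 18 and k = 7: n = 17 · 7 + 1 = 119 + 1 = 120. For n = 119 = 17 · 7, we can put exactly 17 objects in every box, avoiding 18 in any single one — so 120 is tight.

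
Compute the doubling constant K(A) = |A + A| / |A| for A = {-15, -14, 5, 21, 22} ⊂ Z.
K = |A + A| / |A| = 14/5

Enumerate A + A = {a + b : a, b ∈ A}. With |A| = 5, there are |A|^2 = 25 ordered sum pairs; collecting distinct values, A + A = {-30, -29, -28, -10, -9, 6, 7, 8, 10, 26, 27, 42, 43, 44}, so |A + A| = 14. Thus K = 14/5. For comparison, the minimum possible |A + A| over all 5-element sets is 2·5 − 1 = 9 (so min K = 9/5), attained only by arithmetic progressions.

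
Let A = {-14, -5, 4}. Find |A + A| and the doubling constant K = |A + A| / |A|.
K = |A + A| / |A| = 5/3

Enumerate A + A = {a + b : a, b ∈ A}. With |A| = 3, there are |A|^2 = 9 ordered sum pairs; collecting distinct values, A + A = {-28, -19, -10, -1, 8}, so |A + A| = 5. Thus K = 5/3. Here |A + A| = 2|A| − 1 = 5, the minimum possible — so K = 5/3 is minimal, which holds iff A is an arithmetic progression.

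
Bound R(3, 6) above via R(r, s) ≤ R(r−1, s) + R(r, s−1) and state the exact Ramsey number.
R(3, 6) ≤ R(2, 6) + R(3, 5) = 6 + 14 = 20; exact value R(3, 6) = 18.

The Erdős–Szekeres recurrence R(r, s) ≤ R(r−1, s) + R(r, s−1) applied to (r, s) = (3, 6) gives
  R(3, 6) ≤ R(2, 6) + R(3, 5) = 6 + 14 = 20.
(Recall R(2, k) = k and R is symmetric.) The recurrence is not tight here (it gives 20, but the exact value is R(3, 6) = 18); the tight upper bound requires a sharper argument than the simple recurrence, combined with a lower-bound construction on K_{17}.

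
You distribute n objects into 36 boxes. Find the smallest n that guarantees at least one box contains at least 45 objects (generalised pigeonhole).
n = (45 − 1)·36 + 1 = 1585

By the generalised pigeonhole principle, to guarantee some box contains ≥ r objects we need more than (r − 1) · k objects total. Threshold: n = (r − 1) · k + 1. With r = 45 and k = 36: n = 44 · 36 + 1 = 1584 + 1 = 1585. For n = 1584 = 44 · 36, we can put exactly 44 objects in every box, avoiding 45 in any single one — so 1585 is tight.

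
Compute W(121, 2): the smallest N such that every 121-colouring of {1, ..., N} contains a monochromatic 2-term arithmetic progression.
W(121, 2) = 121 + 1 = 122

A 2-term AP is any pair of integers, so a monochromatic 2-AP exists iff some colour is used at least twice. With 121 colours, the colouring i ↦ i on {1, ..., 121} uses each colour once, avoiding any monochromatic pair, so W(121, 2) > 121. For {1, ..., 122}, pigeonhole forces two integers of the same colour, which form a monochromatic 2-AP. Hence W(121, 2) = 122.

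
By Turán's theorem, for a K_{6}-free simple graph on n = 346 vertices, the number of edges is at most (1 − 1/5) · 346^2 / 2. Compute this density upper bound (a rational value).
Turán density bound = (4/5) · 346^2/2 = 239432/5 ≈ 47886.4

Turán's theorem: ex(n, K_{r+1}) is achieved by the complete r-partite Turán graph T(n, r) with parts as balanced as possible, and is at most (1 − 1/r) · n^2/2. For r = 5, n = 346: the density bound is (4/5) · 119716/2 = 239432/5 ≈ 47886.4. The integer-valued extremum is e(T(346, 5)) = 47886, which is strictly less than the density bound 239432/5 since 5 ∤ 346 (the parts of T(346, 5) cannot all be equal).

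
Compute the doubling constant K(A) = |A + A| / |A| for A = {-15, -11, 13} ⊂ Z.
K = |A + A| / |A| = 6/3 = 2

Enumerate A + A = {a + b : a, b ∈ A}. With |A| = 3, there are |A|^2 = 9 ordered sum pairs; collecting distinct values, A + A = {-30, -26, -22, -2, 2, 26}, so |A + A| = 6. Thus K = 6/3 = 2. For comparison, the minimum possible |A + A| over all 3-element sets is 2·3 − 1 = 5 (so min K = 5/3), attained only by arithmetic progressions.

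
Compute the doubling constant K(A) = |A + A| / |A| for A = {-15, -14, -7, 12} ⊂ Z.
K = |A + A| / |A| = 10/4 = 5/2

Enumerate A + A = {a + b : a, b ∈ A}. With |A| = 4, there are |A|^2 = 16 ordered sum pairs; collecting distinct values, A + A = {-30, -29, -28, -22, -21, -14, -3, -2, 5, 24}, so |A + A| = 10. Thus K = 10/4 = 5/2. For comparison, the minimum possible |A + A| over all 4-element sets is 2·4 − 1 = 7 (so min K = 7/4), attained only by arithmetic progressions.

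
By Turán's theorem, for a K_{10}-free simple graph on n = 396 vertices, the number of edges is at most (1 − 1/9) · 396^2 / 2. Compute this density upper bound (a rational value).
Turán density bound = (8/9) · 396^2/2 = 69696

Turán's theorem: ex(n, K_{r+1}) is achieved by the complete r-partite Turán graph T(n, r) with parts as balanced as possible, and is at most (1 − 1/r) · n^2/2. For r = 9, n = 396: the density bound is (8/9) · 156816/2 = 69696. Since 9 ∣ 396, the Turán graph T(396, 9) has parts of equal size 44, and its edge count e(T(396, 9)) = 69696 attains the density bound exactly.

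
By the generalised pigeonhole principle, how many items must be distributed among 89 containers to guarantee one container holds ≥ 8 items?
n = (8 − 1)·89 + 1 = 624

By the generalised pigeonhole principle, to guarantee some box contains ≥ r objects we need more than (r − 1) · k objects total. Threshold: n = (r − 1) · k + 1. With r = 8 and k = 89: n = 7 · 89 + 1 = 623 + 1 = 624. For n = 623 = 7 · 89, we can put exactly 7 objects in every box, avoiding 8 in any single one — so 624 is tight.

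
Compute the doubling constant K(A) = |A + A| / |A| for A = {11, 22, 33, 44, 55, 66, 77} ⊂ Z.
K = |A + A| / |A| = 13/7

Enumerate A + A = {a + b : a, b ∈ A}. With |A| = 7, there are |A|^2 = 49 ordered sum pairs; collecting distinct values, A + A = {22, 33, 44, 55, 66, 77, 88, 99, 110, 121, 132, 143, 154}, so |A + A| = 13. Thus K = 13/7. Here |A + A| = 2|A| − 1 = 13, the minimum possible — so K = 13/7 is minimal, which holds iff A is an arithmetic progression.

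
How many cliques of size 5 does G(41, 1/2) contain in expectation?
E[# K_5] = C(41, 5) · (1/2)^C(5, 2) = 749398 / 2^10 = 374699/512 ≈ 731.833984

For each 5-subset S of vertices (there are C(41, 5) = 749398 such S), let X_S = 1 if S induces a K_5 (all C(5, 2) = 10 edges present). Then P(X_S = 1) = (1/2)^10 = 1/1024. By linearity of expectation, E[# K_5] = C(41, 5) · (1/2)^10 = 749398 / 1024 = 374699/512 ≈ 731.833984.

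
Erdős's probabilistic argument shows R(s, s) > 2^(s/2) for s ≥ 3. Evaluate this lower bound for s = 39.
2^(39/2) = 741455.2002; so R(39, 39) > 741455.2002

Colour each edge of K_n uniformly at random with red/blue. The expected number of monochromatic K_39 is C(n, 39) · 2 · 2^(−C(39,2)). If C(n, 39) · 2^(1 − C(39,2)) < 1, then with positive probability no monochromatic K_39 exists, so R(39, 39) > n. The standard estimate C(n, 39) ≤ n^39/39! shows this inequality holds whenever n ≤ 2^(39/2) (since 39! · 2^(C(39,2) − 1) > 2^(39^2/2) ≥ n^39). Hence R(39, 39) > 2^(39/2) = 741455.2002.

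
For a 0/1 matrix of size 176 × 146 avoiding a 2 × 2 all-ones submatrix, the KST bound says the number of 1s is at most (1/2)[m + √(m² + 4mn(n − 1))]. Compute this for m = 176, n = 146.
z(176, 146; 2, 2) ≤ (1/2)[176 + √(176² + 4·176·146·145)] = (1/2)[176 + √14934656] = 2020.2691

Kővári–Sós–Turán: let r_1, ..., r_176 be the row sums and z = Σ r_i the total number of 1s. Each pair of columns can share at most one row with both entries 1 (else a 2×2 all-ones block appears), so Σ_i C(r_i, 2) ≤ C(146, 2) = 10585. By convexity Σ_i C(r_i, 2) ≥ 176·C(z/176, 2) = z(z − 176)/(2·176), giving z² − 176z − 176·146·145 ≤ 0 and hence z ≤ (1/2)[176 + √(30976 + 4·3725920)] = (1/2)[176 + √14934656] ≈ (1/2)(176 + 3864.5383) = 2020.2691.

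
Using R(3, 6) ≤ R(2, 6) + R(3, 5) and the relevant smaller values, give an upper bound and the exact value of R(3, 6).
R(3, 6) ≤ R(2, 6) + R(3, 5) = 6 + 14 = 20; exact value R(3, 6) = 18.

The Erdős–Szekeres recurrence R(r, s) ≤ R(r−1, s) + R(r, s−1) applied to (r, s) = (3, 6) gives
  R(3, 6) ≤ R(2, 6) + R(3, 5) = 6 + 14 = 20.
(Recall R(2, k) = k and R is symmetric.) The recurrence is not tight here (it gives 20, but the exact value is R(3, 6) = 18); the tight upper bound requires a sharper argument than the simple recurrence, combined with a lower-bound construction on K_{17}.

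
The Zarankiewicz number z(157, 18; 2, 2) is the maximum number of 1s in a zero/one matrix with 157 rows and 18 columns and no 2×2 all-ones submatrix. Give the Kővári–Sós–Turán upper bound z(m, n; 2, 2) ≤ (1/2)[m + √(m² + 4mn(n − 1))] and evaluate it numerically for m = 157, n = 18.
z(157, 18; 2, 2) ≤ (1/2)[157 + √(157² + 4·157·18·17)] = (1/2)[157 + √216817] = 311.3181

Kővári–Sós–Turán: let r_1, ..., r_157 be the row sums and z = Σ r_i the total number of 1s. Each pair of columns can share at most one row with both entries 1 (else a 2×2 all-ones block appears), so Σ_i C(r_i, 2) ≤ C(18, 2) = 153. By convexity Σ_i C(r_i, 2) ≥ 157·C(z/157, 2) = z(z − 157)/(2·157), giving z² − 157z − 157·18·17 ≤ 0 and hence z ≤ (1/2)[157 + √(24649 + 4·48042)] = (1/2)[157 + √216817] ≈ (1/2)(157 + 465.6361) = 311.3181.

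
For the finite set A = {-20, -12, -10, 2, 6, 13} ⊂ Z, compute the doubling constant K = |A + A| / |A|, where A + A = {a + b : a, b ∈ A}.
K = |A + A| / |A| = 21/6 = 7/2

Enumerate A + A = {a + b : a, b ∈ A}. With |A| = 6, there are |A|^2 = 36 ordered sum pairs; collecting distinct values, A + A = {-40, -32, -30, -24, -22, -20, -18, -14, -10, -8, -7, -6, -4, 1, 3, 4, 8, 12, 15, 19, 26}, so |A + A| = 21. Thus K = 21/6 = 7/2. For comparison, the minimum possible |A + A| over all 6-element sets is 2·6 − 1 = 11 (so min K = 11/6), attained only by arithmetic progressions.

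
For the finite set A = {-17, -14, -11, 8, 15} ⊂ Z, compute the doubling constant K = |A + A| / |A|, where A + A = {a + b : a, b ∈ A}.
K = |A + A| / |A| = 14/5

Enumerate A + A = {a + b : a, b ∈ A}. With |A| = 5, there are |A|^2 = 25 ordered sum pairs; collecting distinct values, A + A = {-34, -31, -28, -25, -22, -9, -6, -3, -2, 1, 4, 16, 23, 30}, so |A + A| = 14. Thus K = 14/5. For comparison, the minimum possible |A + A| over all 5-element sets is 2·5 − 1 = 9 (so min K = 9/5), attained only by arithmetic progressions.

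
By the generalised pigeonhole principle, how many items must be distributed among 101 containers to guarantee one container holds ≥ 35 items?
n = (35 − 1)·101 + 1 = 3435

By the generalised pigeonhole principle, to guarantee some box contains ≥ r objects we need more than (r − 1) · k objects total. Threshold: n = (r − 1) · k + 1. With r = 35 and k = 101: n = 34 · 101 + 1 = 3434 + 1 = 3435. For n = 3434 = 34 · 101, we can put exactly 34 objects in every box, avoiding 35 in any single one — so 3435 is tight.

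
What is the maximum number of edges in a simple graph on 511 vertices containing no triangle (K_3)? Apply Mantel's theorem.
ex(511, K_3) = ⌊511^2/4⌋ = 65280

Mantel (1907): a triangle-free graph on n vertices has at most ⌊n^2/4⌋ edges, with equality for the complete bipartite graph K_{⌊n/2⌋, ⌈n/2⌉}. For n = 511: ⌊511^2/4⌋ = ⌊261121/4⌋ = 65280. The extremal graph is K_{255, 256}, which has 255·256 = 65280 edges.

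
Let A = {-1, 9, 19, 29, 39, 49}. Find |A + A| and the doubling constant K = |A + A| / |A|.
K = |A + A| / |A| = 11/6

Enumerate A + A = {a + b : a, b ∈ A}. With |A| = 6, there are |A|^2 = 36 ordered sum pairs; collecting distinct values, A + A = {-2, 8, 18, 28, 38, 48, 58, 68, 78, 88, 98}, so |A + A| = 11. Thus K = 11/6. Here |A + A| = 2|A| − 1 = 11, the minimum possible — so K = 11/6 is minimal, which holds iff A is an arithmetic progression.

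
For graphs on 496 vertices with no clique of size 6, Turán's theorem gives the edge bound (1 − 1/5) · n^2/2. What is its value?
Turán density bound = (4/5) · 496^2/2 = 492032/5 ≈ 98406.4

Turán's theorem: ex(n, K_{r+1}) is achieved by the complete r-partite Turán graph T(n, r) with parts as balanced as possible, and is at most (1 − 1/r) · n^2/2. For r = 5, n = 496: the density bound is (4/5) · 246016/2 = 492032/5 ≈ 98406.4. The integer-valued extremum is e(T(496, 5)) = 98406, which is strictly less than the density bound 492032/5 since 5 ∤ 496 (the parts of T(496, 5) cannot all be equal).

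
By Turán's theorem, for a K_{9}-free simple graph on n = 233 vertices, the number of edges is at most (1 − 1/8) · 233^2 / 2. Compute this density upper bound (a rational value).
Turán density bound = (7/8) · 233^2/2 = 380023/16 ≈ 23751.4375

Turán's theorem: ex(n, K_{r+1}) is achieved by the complete r-partite Turán graph T(n, r) with parts as balanced as possible, and is at most (1 − 1/r) · n^2/2. For r = 8, n = 233: the density bound is (7/8) · 54289/2 = 380023/16 ≈ 23751.4375. The integer-valued extremum is e(T(233, 8)) = 23751, which is strictly less than the density bound 380023/16 since 8 ∤ 233 (the parts of T(233, 8) cannot all be equal).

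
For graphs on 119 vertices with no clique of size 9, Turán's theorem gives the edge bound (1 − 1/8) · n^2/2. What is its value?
Turán density bound = (7/8) · 119^2/2 = 99127/16 ≈ 6195.4375

Turán's theorem: ex(n, K_{r+1}) is achieved by the complete r-partite Turán graph T(n, r) with parts as balanced as possible, and is at most (1 − 1/r) · n^2/2. For r = 8, n = 119: the density bound is (7/8) · 14161/2 = 99127/16 ≈ 6195.4375. The integer-valued extremum is e(T(119, 8)) = 6195, which is strictly less than the density bound 99127/16 since 8 ∤ 119 (the parts of T(119, 8) cannot all be equal).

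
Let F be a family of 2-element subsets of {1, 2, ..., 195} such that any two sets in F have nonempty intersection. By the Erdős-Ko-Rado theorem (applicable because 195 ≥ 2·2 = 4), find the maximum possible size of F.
max |F| = C(194, 1) = 194

The Erdős-Ko-Rado theorem states: for n ≥ 2k, an intersecting family of k-subsets of an n-element set has size at most C(n − 1, k − 1), with equality for 'star' families {A ⊆ [n] : |A| = k, i ∈ A} (fix an element i). For n = 195, k = 2: C(194, 1) = 194.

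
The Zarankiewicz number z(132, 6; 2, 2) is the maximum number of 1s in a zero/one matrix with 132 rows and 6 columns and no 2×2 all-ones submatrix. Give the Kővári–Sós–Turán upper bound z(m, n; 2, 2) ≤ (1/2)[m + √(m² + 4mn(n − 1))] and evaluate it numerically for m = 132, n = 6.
z(132, 6; 2, 2) ≤ (1/2)[132 + √(132² + 4·132·6·5)] = (1/2)[132 + √33264] = 157.1921

Kővári–Sós–Turán: let r_1, ..., r_132 be the row sums and z = Σ r_i the total number of 1s. Each pair of columns can share at most one row with both entries 1 (else a 2×2 all-ones block appears), so Σ_i C(r_i, 2) ≤ C(6, 2) = 15. By convexity Σ_i C(r_i, 2) ≥ 132·C(z/132, 2) = z(z − 132)/(2·132), giving z² − 132z − 132·6·5 ≤ 0 and hence z ≤ (1/2)[132 + √(17424 + 4·3960)] = (1/2)[132 + √33264] ≈ (1/2)(132 + 182.3842) = 157.1921.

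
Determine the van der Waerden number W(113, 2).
W(113, 2) = 113 + 1 = 114

A 2-term AP is any pair of integers, so a monochromatic 2-AP exists iff some colour is used at least twice. With 113 colours, the colouring i ↦ i on {1, ..., 113} uses each colour once, avoiding any monochromatic pair, so W(113, 2) > 113. For {1, ..., 114}, pigeonhole forces two integers of the same colour, which form a monochromatic 2-AP. Hence W(113, 2) = 114.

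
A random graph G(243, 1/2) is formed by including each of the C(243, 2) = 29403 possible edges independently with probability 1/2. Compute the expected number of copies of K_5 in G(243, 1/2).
E[# K_5] = C(243, 5) · (1/2)^C(5, 2) = 6774333588 / 2^10 = 1693583397/256 ≈ 6615560.144531

For each 5-subset S of vertices (there are C(243, 5) = 6774333588 such S), let X_S = 1 if S induces a K_5 (all C(5, 2) = 10 edges present). Then P(X_S = 1) = (1/2)^10 = 1/1024. By linearity of expectation, E[# K_5] = C(243, 5) · (1/2)^10 = 6774333588 / 1024 = 1693583397/256 ≈ 6615560.144531.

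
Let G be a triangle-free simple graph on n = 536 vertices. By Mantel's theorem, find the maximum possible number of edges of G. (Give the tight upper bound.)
ex(536, K_3) = ⌊536^2/4⌋ = 71824

Mantel (1907): a triangle-free graph on n vertices has at most ⌊n^2/4⌋ edges, with equality for the complete bipartite graph K_{⌊n/2⌋, ⌈n/2⌉}. For n = 536: ⌊536^2/4⌋ = ⌊287296/4⌋ = 71824. The extremal graph is K_{268, 268}, which has 268·268 = 71824 edges.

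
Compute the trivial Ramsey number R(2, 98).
R(2, 98) = 98

R(2, k) = k for all k ≥ 2: in a 2-colouring of K_k, either some edge is red (a red K_2) or all edges are blue (a blue K_k). And K_{97} coloured all-blue has no blue K_98, so R(2, 98) > 97. Hence R(2, 98) = 98.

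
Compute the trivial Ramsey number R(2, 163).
R(2, 163) = 163

R(2, k) = k for all k ≥ 2: in a 2-colouring of K_k, either some edge is red (a red K_2) or all edges are blue (a blue K_k). And K_{162} coloured all-blue has no blue K_163, so R(2, 163) > 162. Hence R(2, 163) = 163.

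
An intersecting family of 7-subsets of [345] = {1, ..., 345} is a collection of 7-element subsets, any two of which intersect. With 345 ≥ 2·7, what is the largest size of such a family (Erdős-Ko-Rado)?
max |F| = C(344, 6) = 2202820789092

Erdős-Ko-Rado (1961): when n ≥ 2k, max |F| = C(n−1, k−1). The bound is attained by the star {A : i ∈ A} for any fixed i ∈ [n]. Here C(345−1, 7−1) = C(344, 6) = 2202820789092.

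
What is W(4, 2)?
W(4, 2) = 4 + 1 = 5

A 2-term AP is any pair of integers, so a monochromatic 2-AP exists iff some colour is used at least twice. With 4 colours, the colouring i ↦ i on {1, ..., 4} uses each colour once, avoiding any monochromatic pair, so W(4, 2) > 4. For {1, ..., 5}, pigeonhole forces two integers of the same colour, which form a monochromatic 2-AP. Hence W(4, 2) = 5.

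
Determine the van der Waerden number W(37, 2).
W(37, 2) = 37 + 1 = 38

A 2-term AP is any pair of integers, so a monochromatic 2-AP exists iff some colour is used at least twice. With 37 colours, the colouring i ↦ i on {1, ..., 37} uses each colour once, avoiding any monochromatic pair, so W(37, 2) > 37. For {1, ..., 38}, pigeonhole forces two integers of the same colour, which form a monochromatic 2-AP. Hence W(37, 2) = 38.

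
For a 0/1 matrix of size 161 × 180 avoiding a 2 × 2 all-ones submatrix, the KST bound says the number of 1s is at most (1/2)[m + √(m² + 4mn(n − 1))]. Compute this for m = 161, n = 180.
z(161, 180; 2, 2) ≤ (1/2)[161 + √(161² + 4·161·180·179)] = (1/2)[161 + √20775601] = 2359.513

Kővári–Sós–Turán: let r_1, ..., r_161 be the row sums and z = Σ r_i the total number of 1s. Each pair of columns can share at most one row with both entries 1 (else a 2×2 all-ones block appears), so Σ_i C(r_i, 2) ≤ C(180, 2) = 16110. By convexity Σ_i C(r_i, 2) ≥ 161·C(z/161, 2) = z(z − 161)/(2·161), giving z² − 161z − 161·180·179 ≤ 0 and hence z ≤ (1/2)[161 + √(25921 + 4·5187420)] = (1/2)[161 + √20775601] ≈ (1/2)(161 + 4558.026) = 2359.513.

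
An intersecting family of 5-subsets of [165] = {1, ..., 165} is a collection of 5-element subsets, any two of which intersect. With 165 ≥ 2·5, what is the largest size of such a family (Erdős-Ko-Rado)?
max |F| = C(164, 4) = 29051001

The Erdős-Ko-Rado theorem states: for n ≥ 2k, an intersecting family of k-subsets of an n-element set has size at most C(n − 1, k − 1), with equality for 'star' families {A ⊆ [n] : |A| = k, i ∈ A} (fix an element i). For n = 165, k = 5: C(164, 4) = 29051001.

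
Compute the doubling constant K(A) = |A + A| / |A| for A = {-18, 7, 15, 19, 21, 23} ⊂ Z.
K = |A + A| / |A| = 18/6 = 3

Enumerate A + A = {a + b : a, b ∈ A}. With |A| = 6, there are |A|^2 = 36 ordered sum pairs; collecting distinct values, A + A = {-36, -11, -3, 1, 3, 5, 14, 22, 26, 28, 30, 34, 36, 38, 40, 42, 44, 46}, so |A + A| = 18. Thus K = 18/6 = 3. For comparison, the minimum possible |A + A| over all 6-element sets is 2·6 − 1 = 11 (so min K = 11/6), attained only by arithmetic progressions.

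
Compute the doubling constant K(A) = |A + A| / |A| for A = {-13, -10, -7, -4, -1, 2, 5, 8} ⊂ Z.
K = |A + A| / |A| = 15/8

Enumerate A + A = {a + b : a, b ∈ A}. With |A| = 8, there are |A|^2 = 64 ordered sum pairs; collecting distinct values, A + A = {-26, -23, -20, -17, -14, -11, -8, -5, -2, 1, 4, 7, 10, 13, 16}, so |A + A| = 15. Thus K = 15/8. Here |A + A| = 2|A| − 1 = 15, the minimum possible — so K = 15/8 is minimal, which holds iff A is an arithmetic progression.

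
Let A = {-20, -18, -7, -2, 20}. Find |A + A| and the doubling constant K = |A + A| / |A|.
K = |A + A| / |A| = 15/5 = 3

Enumerate A + A = {a + b : a, b ∈ A}. With |A| = 5, there are |A|^2 = 25 ordered sum pairs; collecting distinct values, A + A = {-40, -38, -36, -27, -25, -22, -20, -14, -9, -4, 0, 2, 13, 18, 40}, so |A + A| = 15. Thus K = 15/5 = 3. For comparison, the minimum possible |A + A| over all 5-element sets is 2·5 − 1 = 9 (so min K = 9/5), attained only by arithmetic progressions.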